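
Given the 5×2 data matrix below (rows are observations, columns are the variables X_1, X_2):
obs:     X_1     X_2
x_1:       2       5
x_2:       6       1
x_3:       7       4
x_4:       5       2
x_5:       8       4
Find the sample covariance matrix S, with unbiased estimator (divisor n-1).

Step 1 — column means:
  mean(X_1) = (2 + 6 + 7 + 5 + 8) / 5 = 28/5 = 5.6
  mean(X_2) = (5 + 1 + 4 + 2 + 4) / 5 = 16/5 = 3.2

Step 2 — sample covariance S[i,j] = (1/(n-1)) · Σ_k (x_{k,i} - mean_i) · (x_{k,j} - mean_j), with n-1 = 4.
  S[X_1,X_1] = ((-3.6)·(-3.6) + (0.4)·(0.4) + (1.4)·(1.4) + (-0.6)·(-0.6) + (2.4)·(2.4)) / 4 = 21.2/4 = 5.3
  S[X_1,X_2] = ((-3.6)·(1.8) + (0.4)·(-2.2) + (1.4)·(0.8) + (-0.6)·(-1.2) + (2.4)·(0.8)) / 4 = -3.6/4 = -0.9
  S[X_2,X_2] = ((1.8)·(1.8) + (-2.2)·(-2.2) + (0.8)·(0.8) + (-1.2)·(-1.2) + (0.8)·(0.8)) / 4 = 10.8/4 = 2.7

S is symmetric (S[j,i] = S[i,j]). Assembling:

S = [[5.3, -0.9],
 [-0.9, 2.7]]


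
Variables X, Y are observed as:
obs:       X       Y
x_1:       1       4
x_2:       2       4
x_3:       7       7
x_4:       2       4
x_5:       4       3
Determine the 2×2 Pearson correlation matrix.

Step 1 — column means:
  mean(X) = (1 + 2 + 7 + 2 + 4) / 5 = 16/5 = 3.2
  mean(Y) = (4 + 4 + 7 + 4 + 3) / 5 = 22/5 = 4.4

Step 2 — sample variances and covariances s[i,j] = (1/(n-1)) · Σ_k (x_{k,i} - mean_i) · (x_{k,j} - mean_j), with n-1 = 4:
  s[X,X] = ((-2.2)·(-2.2) + (-1.2)·(-1.2) + (3.8)·(3.8) + (-1.2)·(-1.2) + (0.8)·(0.8)) / 4 = 22.8/4 = 5.7
  s[X,Y] = ((-2.2)·(-0.4) + (-1.2)·(-0.4) + (3.8)·(2.6) + (-1.2)·(-0.4) + (0.8)·(-1.4)) / 4 = 10.6/4 = 2.65
  s[Y,Y] = ((-0.4)·(-0.4) + (-0.4)·(-0.4) + (2.6)·(2.6) + (-0.4)·(-0.4) + (-1.4)·(-1.4)) / 4 = 9.2/4 = 2.3
  Sample standard deviations s_i = √(s[i,i]):
  s(X) = √(5.7) = 2.3875
  s(Y) = √(2.3) = 1.5166

Step 3 — r_{ij} = s_{ij} / (s_i · s_j):
  r[X,X] = 1 (diagonal).
  r[X,Y] = 2.65 / (2.3875 · 1.5166) = 2.65 / 3.6208 = 0.7319
  r[Y,Y] = 1 (diagonal).

R is symmetric with unit diagonal. Assembling:

R = [[1, 0.7319],
 [0.7319, 1]]


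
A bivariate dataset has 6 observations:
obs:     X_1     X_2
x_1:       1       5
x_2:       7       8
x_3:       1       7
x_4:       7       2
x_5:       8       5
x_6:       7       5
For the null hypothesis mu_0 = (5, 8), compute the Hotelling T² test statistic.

Step 1 — sample mean vector:
  mean(X_1) = (1 + 7 + 1 + 7 + 8 + 7) / 6 = 31/6 = 5.1667
  mean(X_2) = (5 + 8 + 7 + 2 + 5 + 5) / 6 = 32/6 = 5.3333
  x̄ = (5.1667, 5.3333),  deviation x̄ - mu_0 = (5.1667, 5.3333) - (5, 8) = (0.1667, -2.6667).

Step 2 — sample covariance matrix, S[i,j] = (1/(n-1)) · Σ_k (x_{k,i} - mean_i) · (x_{k,j} - mean_j), divisor n-1 = 5:
  S[X_1,X_1] = ((-4.1667)·(-4.1667) + (1.8333)·(1.8333) + (-4.1667)·(-4.1667) + (1.8333)·(1.8333) + (2.8333)·(2.8333) + (1.8333)·(1.8333)) / 5 = 52.8333/5 = 10.5667
  S[X_1,X_2] = ((-4.1667)·(-0.3333) + (1.8333)·(2.6667) + (-4.1667)·(1.6667) + (1.8333)·(-3.3333) + (2.8333)·(-0.3333) + (1.8333)·(-0.3333)) / 5 = -8.3333/5 = -1.6667
  S[X_2,X_2] = ((-0.3333)·(-0.3333) + (2.6667)·(2.6667) + (1.6667)·(1.6667) + (-3.3333)·(-3.3333) + (-0.3333)·(-0.3333) + (-0.3333)·(-0.3333)) / 5 = 21.3333/5 = 4.2667
  S = [[10.5667, -1.6667],
 [-1.6667, 4.2667]].

Step 3 — invert S. det(S) = 10.5667·4.2667 - (-1.6667)² = 42.3067.
  S^{-1} = (1/det) · [[d, -b], [-b, a]] = [[0.1009, 0.0394],
 [0.0394, 0.2498]].

Step 4 — quadratic form (x̄ - mu_0)^T · S^{-1} · (x̄ - mu_0):
  S^{-1} · (x̄ - mu_0) = (-0.0882, -0.6595),
  (x̄ - mu_0)^T · [...] = (0.1667)·(-0.0882) + (-2.6667)·(-0.6595) = 1.7439.

Step 5 — scale by n: T² = 6 · 1.7439 = 10.4633.

T² ≈ 10.4633


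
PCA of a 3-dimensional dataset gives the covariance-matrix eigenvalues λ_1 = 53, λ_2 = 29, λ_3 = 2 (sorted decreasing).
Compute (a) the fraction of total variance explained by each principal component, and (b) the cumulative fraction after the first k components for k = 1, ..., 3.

Step 1 — total variance = trace(Sigma) = Σ λ_i = 53 + 29 + 2 = 84.

Step 2 — fraction explained by component i = λ_i / Σ λ:
  PC1: 53/84 = 0.631
  PC2: 29/84 = 0.3452
  PC3: 2/84 = 0.0238

Step 3 — cumulative fraction after k components = (λ_1 + ... + λ_k) / Σ λ:
  k = 1: 53/84 = 0.631
  k = 2: (53 + 29)/84 = 82/84 = 0.9762
  k = 3: (53 + 29 + 2)/84 = 84/84 = 1

Summary (fraction, with percent):

explained: PC1 0.631 (63.1%), PC2 0.3452 (34.52%), PC3 0.0238 (2.38%);  cumulative: 0.631, 0.9762, 1


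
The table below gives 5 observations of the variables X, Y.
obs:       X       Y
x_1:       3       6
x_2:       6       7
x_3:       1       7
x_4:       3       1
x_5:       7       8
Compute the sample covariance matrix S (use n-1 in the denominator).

Step 1 — column means:
  mean(X) = (3 + 6 + 1 + 3 + 7) / 5 = 20/5 = 4
  mean(Y) = (6 + 7 + 7 + 1 + 8) / 5 = 29/5 = 5.8

Step 2 — sample covariance S[i,j] = (1/(n-1)) · Σ_k (x_{k,i} - mean_i) · (x_{k,j} - mean_j), with n-1 = 4.
  S[X,X] = ((-1)·(-1) + (2)·(2) + (-3)·(-3) + (-1)·(-1) + (3)·(3)) / 4 = 24/4 = 6
  S[X,Y] = ((-1)·(0.2) + (2)·(1.2) + (-3)·(1.2) + (-1)·(-4.8) + (3)·(2.2)) / 4 = 10/4 = 2.5
  S[Y,Y] = ((0.2)·(0.2) + (1.2)·(1.2) + (1.2)·(1.2) + (-4.8)·(-4.8) + (2.2)·(2.2)) / 4 = 30.8/4 = 7.7

S is symmetric (S[j,i] = S[i,j]). Assembling:

S = [[6, 2.5],
 [2.5, 7.7]]


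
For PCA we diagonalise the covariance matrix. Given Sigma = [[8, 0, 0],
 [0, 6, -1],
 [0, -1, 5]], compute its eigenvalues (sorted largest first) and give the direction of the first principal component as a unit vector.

Step 1 — characteristic polynomial p(λ) = det(λI - Sigma) = λ³ - tr·λ² + c_1·λ - det, where tr = trace, c_1 = sum of the principal 2×2 minors, det = det(Sigma):
  tr = 8 + 6 + 5 = 19,
  c_1 = (8·6 - (0)²) + (8·5 - (0)²) + (6·5 - (-1)²) = 48 + 40 + 29 = 117,
  det = 8·(6·5 - (-1)²) - (0)·((0)·5 - (-1)·(0)) + (0)·((0)·(-1) - 6·(0)) = 8·(29) - (0)·(0) + (0)·(0) = 232.
  So p(λ) = λ³ - 19λ² + 117λ - 232.
Step 2 — look for an integer root (rational root theorem: any rational root is an integer divisor of 232). Testing λ = 8:
  p(8) = 512 - 1216 + 936 - 232 = 0  ✓
  Dividing out (λ - 8): p(λ) = (λ - 8)(λ² - 11λ + 29).
Step 3 — remaining eigenvalues from the quadratic λ² - 11λ + 29 = 0:
  Δ = 11² - 4·29 = 121 - 116 = 5,  λ = (11 ± √5)/2 = (11 ± 2.2361)/2 ≈ 6.618 or 4.382.
  Sorted: λ_1 = 8,  λ_2 = 6.618,  λ_3 = 4.382  (check: sum = 19 = tr ✓).

Step 4 — unit eigenvector for λ_1 = 8: v spans the null space of (Sigma - λ_1 I), whose rows are
  r_1 = (0, 0, 0),  r_2 = (0, -2, -1),  r_3 = (0, -1, -3).
  v is orthogonal to every row, so take v ∝ r_2 × r_3 = ((-2)·(-3) - (-1)·(-1), (-1)·(0) - (0)·(-3), (0)·(-1) - (-2)·(0)) = (5, 0, 0).
  Rescale (divide by 5): u = (1, 0, 0).
  ||u|| = √((1)² + (0)² + (0)²) = √(1) = 1,  v_1 = u/||u|| ≈ (1, 0, 0) (||v_1|| = 1).

λ_1 = 8,  λ_2 = 6.618,  λ_3 = 4.382;  v_1 ≈ (1, 0, 0)


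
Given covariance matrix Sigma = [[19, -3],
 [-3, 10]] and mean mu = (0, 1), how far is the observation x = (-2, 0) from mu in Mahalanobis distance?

Step 1 — centre the observation: (x - mu) = (-2, -1).

Step 2 — invert Sigma. det(Sigma) = 19·10 - (-3)² = 181.
  Sigma^{-1} = (1/det) · [[d, -b], [-b, a]] = [[0.0552, 0.0166],
 [0.0166, 0.105]].

Step 3 — form the quadratic (x - mu)^T · Sigma^{-1} · (x - mu):
  Sigma^{-1} · (x - mu) = (-0.1271, -0.1381).
  (x - mu)^T · [Sigma^{-1} · (x - mu)] = (-2)·(-0.1271) + (-1)·(-0.1381) = 0.3923.

Step 4 — take square root: d = √(0.3923) ≈ 0.6263.

d(x, mu) = √(0.3923) ≈ 0.6263


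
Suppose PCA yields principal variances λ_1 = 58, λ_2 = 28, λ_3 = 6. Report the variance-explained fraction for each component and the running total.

Step 1 — total variance = trace(Sigma) = Σ λ_i = 58 + 28 + 6 = 92.

Step 2 — fraction explained by component i = λ_i / Σ λ:
  PC1: 58/92 = 0.6304
  PC2: 28/92 = 0.3043
  PC3: 6/92 = 0.0652

Step 3 — cumulative fraction after k components = (λ_1 + ... + λ_k) / Σ λ:
  k = 1: 58/92 = 0.6304
  k = 2: (58 + 28)/92 = 86/92 = 0.9348
  k = 3: (58 + 28 + 6)/92 = 92/92 = 1

Summary (fraction, with percent):

explained: PC1 0.6304 (63.04%), PC2 0.3043 (30.43%), PC3 0.0652 (6.52%);  cumulative: 0.6304, 0.9348, 1


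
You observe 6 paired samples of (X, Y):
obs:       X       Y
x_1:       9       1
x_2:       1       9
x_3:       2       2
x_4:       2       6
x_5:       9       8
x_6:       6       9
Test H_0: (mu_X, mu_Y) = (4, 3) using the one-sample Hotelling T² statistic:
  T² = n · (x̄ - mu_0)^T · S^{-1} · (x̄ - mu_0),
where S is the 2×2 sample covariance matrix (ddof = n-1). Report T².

Step 1 — sample mean vector:
  mean(X) = (9 + 1 + 2 + 2 + 9 + 6) / 6 = 29/6 = 4.8333
  mean(Y) = (1 + 9 + 2 + 6 + 8 + 9) / 6 = 35/6 = 5.8333
  x̄ = (4.8333, 5.8333),  deviation x̄ - mu_0 = (4.8333, 5.8333) - (4, 3) = (0.8333, 2.8333).

Step 2 — sample covariance matrix, S[i,j] = (1/(n-1)) · Σ_k (x_{k,i} - mean_i) · (x_{k,j} - mean_j), divisor n-1 = 5:
  S[X,X] = ((4.1667)·(4.1667) + (-3.8333)·(-3.8333) + (-2.8333)·(-2.8333) + (-2.8333)·(-2.8333) + (4.1667)·(4.1667) + (1.1667)·(1.1667)) / 5 = 66.8333/5 = 13.3667
  S[X,Y] = ((4.1667)·(-4.8333) + (-3.8333)·(3.1667) + (-2.8333)·(-3.8333) + (-2.8333)·(0.1667) + (4.1667)·(2.1667) + (1.1667)·(3.1667)) / 5 = -9.1667/5 = -1.8333
  S[Y,Y] = ((-4.8333)·(-4.8333) + (3.1667)·(3.1667) + (-3.8333)·(-3.8333) + (0.1667)·(0.1667) + (2.1667)·(2.1667) + (3.1667)·(3.1667)) / 5 = 62.8333/5 = 12.5667
  S = [[13.3667, -1.8333],
 [-1.8333, 12.5667]].

Step 3 — invert S. det(S) = 13.3667·12.5667 - (-1.8333)² = 164.6133.
  S^{-1} = (1/det) · [[d, -b], [-b, a]] = [[0.0763, 0.0111],
 [0.0111, 0.0812]].

Step 4 — quadratic form (x̄ - mu_0)^T · S^{-1} · (x̄ - mu_0):
  S^{-1} · (x̄ - mu_0) = (0.0952, 0.2393),
  (x̄ - mu_0)^T · [...] = (0.8333)·(0.0952) + (2.8333)·(0.2393) = 0.7575.

Step 5 — scale by n: T² = 6 · 0.7575 = 4.5448.

T² ≈ 4.5448


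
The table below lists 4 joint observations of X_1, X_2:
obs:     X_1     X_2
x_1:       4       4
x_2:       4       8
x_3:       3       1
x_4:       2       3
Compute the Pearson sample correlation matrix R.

Step 1 — column means:
  mean(X_1) = (4 + 4 + 3 + 2) / 4 = 13/4 = 3.25
  mean(X_2) = (4 + 8 + 1 + 3) / 4 = 16/4 = 4

Step 2 — sample variances and covariances s[i,j] = (1/(n-1)) · Σ_k (x_{k,i} - mean_i) · (x_{k,j} - mean_j), with n-1 = 3:
  s[X_1,X_1] = ((0.75)·(0.75) + (0.75)·(0.75) + (-0.25)·(-0.25) + (-1.25)·(-1.25)) / 3 = 2.75/3 = 0.9167
  s[X_1,X_2] = ((0.75)·(0) + (0.75)·(4) + (-0.25)·(-3) + (-1.25)·(-1)) / 3 = 5/3 = 1.6667
  s[X_2,X_2] = ((0)·(0) + (4)·(4) + (-3)·(-3) + (-1)·(-1)) / 3 = 26/3 = 8.6667
  Sample standard deviations s_i = √(s[i,i]):
  s(X_1) = √(0.9167) = 0.9574
  s(X_2) = √(8.6667) = 2.9439

Step 3 — r_{ij} = s_{ij} / (s_i · s_j):
  r[X_1,X_1] = 1 (diagonal).
  r[X_1,X_2] = 1.6667 / (0.9574 · 2.9439) = 1.6667 / 2.8186 = 0.5913
  r[X_2,X_2] = 1 (diagonal).

R is symmetric with unit diagonal. Assembling:

R = [[1, 0.5913],
 [0.5913, 1]]


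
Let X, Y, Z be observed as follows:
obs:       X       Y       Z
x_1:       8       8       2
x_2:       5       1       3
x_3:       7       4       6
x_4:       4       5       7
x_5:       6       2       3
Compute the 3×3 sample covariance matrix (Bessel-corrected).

Step 1 — column means:
  mean(X) = (8 + 5 + 7 + 4 + 6) / 5 = 30/5 = 6
  mean(Y) = (8 + 1 + 4 + 5 + 2) / 5 = 20/5 = 4
  mean(Z) = (2 + 3 + 6 + 7 + 3) / 5 = 21/5 = 4.2

Step 2 — sample covariance S[i,j] = (1/(n-1)) · Σ_k (x_{k,i} - mean_i) · (x_{k,j} - mean_j), with n-1 = 4.
  S[X,X] = ((2)·(2) + (-1)·(-1) + (1)·(1) + (-2)·(-2) + (0)·(0)) / 4 = 10/4 = 2.5
  S[X,Y] = ((2)·(4) + (-1)·(-3) + (1)·(0) + (-2)·(1) + (0)·(-2)) / 4 = 9/4 = 2.25
  S[X,Z] = ((2)·(-2.2) + (-1)·(-1.2) + (1)·(1.8) + (-2)·(2.8) + (0)·(-1.2)) / 4 = -7/4 = -1.75
  S[Y,Y] = ((4)·(4) + (-3)·(-3) + (0)·(0) + (1)·(1) + (-2)·(-2)) / 4 = 30/4 = 7.5
  S[Y,Z] = ((4)·(-2.2) + (-3)·(-1.2) + (0)·(1.8) + (1)·(2.8) + (-2)·(-1.2)) / 4 = 0/4 = 0
  S[Z,Z] = ((-2.2)·(-2.2) + (-1.2)·(-1.2) + (1.8)·(1.8) + (2.8)·(2.8) + (-1.2)·(-1.2)) / 4 = 18.8/4 = 4.7

S is symmetric (S[j,i] = S[i,j]). Assembling:

S = [[2.5, 2.25, -1.75],
 [2.25, 7.5, 0],
 [-1.75, 0, 4.7]]


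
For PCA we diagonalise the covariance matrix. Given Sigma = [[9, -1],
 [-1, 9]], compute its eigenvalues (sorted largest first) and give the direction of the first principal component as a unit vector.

Step 1 — characteristic polynomial of 2×2 Sigma:
  det(Sigma - λI) = λ² - trace · λ + det = 0.
  trace = 9 + 9 = 18, det = 9·9 - (-1)² = 80.
Step 2 — discriminant:
  Δ = trace² - 4·det = 324 - 320 = 4.
Step 3 — eigenvalues:
  λ = (trace ± √Δ)/2 = (18 ± 2)/2,
  λ_1 = 10,  λ_2 = 8.

Step 4 — unit eigenvector for λ_1: solve (Sigma - λ_1 I)v = 0. First row:
  (9 - 10)·v_x + (-1)·v_y = 0, i.e. (-1)·v_x + (-1)·v_y = 0,
  so v ∝ (b, λ_1 - a) = (-1, 1); multiply by -1 so the first entry is positive: u = (1, -1).
  ||u|| = √((1)² + (-1)²) = √(2) ≈ 1.4142,
  v_1 = u/||u|| ≈ (0.7071, -0.7071) (||v_1|| = 1).

λ_1 = 10,  λ_2 = 8;  v_1 ≈ (0.7071, -0.7071)


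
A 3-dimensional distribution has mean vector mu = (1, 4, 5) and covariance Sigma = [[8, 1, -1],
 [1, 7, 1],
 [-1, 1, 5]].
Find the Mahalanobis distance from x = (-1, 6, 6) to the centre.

Step 1 — centre the observation: (x - mu) = (-2, 2, 1).

Step 2 — invert Sigma (cofactor / det for 3×3, or solve directly):
  Sigma^{-1} = [[0.1318, -0.0233, 0.031],
 [-0.0233, 0.1512, -0.0349],
 [0.031, -0.0349, 0.2132]].

Step 3 — form the quadratic (x - mu)^T · Sigma^{-1} · (x - mu):
  Sigma^{-1} · (x - mu) = (-0.2791, 0.314, 0.0814).
  (x - mu)^T · [Sigma^{-1} · (x - mu)] = (-2)·(-0.2791) + (2)·(0.314) + (1)·(0.0814) = 1.2674.

Step 4 — take square root: d = √(1.2674) ≈ 1.1258.

d(x, mu) = √(1.2674) ≈ 1.1258


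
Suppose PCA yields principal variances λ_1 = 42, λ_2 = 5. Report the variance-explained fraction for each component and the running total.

Step 1 — total variance = trace(Sigma) = Σ λ_i = 42 + 5 = 47.

Step 2 — fraction explained by component i = λ_i / Σ λ:
  PC1: 42/47 = 0.8936
  PC2: 5/47 = 0.1064

Step 3 — cumulative fraction after k components = (λ_1 + ... + λ_k) / Σ λ:
  k = 1: 42/47 = 0.8936
  k = 2: (42 + 5)/47 = 47/47 = 1

Summary (fraction, with percent):

explained: PC1 0.8936 (89.36%), PC2 0.1064 (10.64%);  cumulative: 0.8936, 1


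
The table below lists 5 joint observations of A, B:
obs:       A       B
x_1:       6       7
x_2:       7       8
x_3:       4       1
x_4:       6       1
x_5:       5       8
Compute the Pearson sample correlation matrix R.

Step 1 — column means:
  mean(A) = (6 + 7 + 4 + 6 + 5) / 5 = 28/5 = 5.6
  mean(B) = (7 + 8 + 1 + 1 + 8) / 5 = 25/5 = 5

Step 2 — sample variances and covariances s[i,j] = (1/(n-1)) · Σ_k (x_{k,i} - mean_i) · (x_{k,j} - mean_j), with n-1 = 4:
  s[A,A] = ((0.4)·(0.4) + (1.4)·(1.4) + (-1.6)·(-1.6) + (0.4)·(0.4) + (-0.6)·(-0.6)) / 4 = 5.2/4 = 1.3
  s[A,B] = ((0.4)·(2) + (1.4)·(3) + (-1.6)·(-4) + (0.4)·(-4) + (-0.6)·(3)) / 4 = 8/4 = 2
  s[B,B] = ((2)·(2) + (3)·(3) + (-4)·(-4) + (-4)·(-4) + (3)·(3)) / 4 = 54/4 = 13.5
  Sample standard deviations s_i = √(s[i,i]):
  s(A) = √(1.3) = 1.1402
  s(B) = √(13.5) = 3.6742

Step 3 — r_{ij} = s_{ij} / (s_i · s_j):
  r[A,A] = 1 (diagonal).
  r[A,B] = 2 / (1.1402 · 3.6742) = 2 / 4.1893 = 0.4774
  r[B,B] = 1 (diagonal).

R is symmetric with unit diagonal. Assembling:

R = [[1, 0.4774],
 [0.4774, 1]]


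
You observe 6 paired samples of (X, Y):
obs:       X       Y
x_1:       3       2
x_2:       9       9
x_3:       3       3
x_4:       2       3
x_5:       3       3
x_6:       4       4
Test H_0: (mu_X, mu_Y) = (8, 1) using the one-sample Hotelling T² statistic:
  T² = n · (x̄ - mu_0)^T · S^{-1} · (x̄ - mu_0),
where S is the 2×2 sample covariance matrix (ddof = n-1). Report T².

Step 1 — sample mean vector:
  mean(X) = (3 + 9 + 3 + 2 + 3 + 4) / 6 = 24/6 = 4
  mean(Y) = (2 + 9 + 3 + 3 + 3 + 4) / 6 = 24/6 = 4
  x̄ = (4, 4),  deviation x̄ - mu_0 = (4, 4) - (8, 1) = (-4, 3).

Step 2 — sample covariance matrix, S[i,j] = (1/(n-1)) · Σ_k (x_{k,i} - mean_i) · (x_{k,j} - mean_j), divisor n-1 = 5:
  S[X,X] = ((-1)·(-1) + (5)·(5) + (-1)·(-1) + (-2)·(-2) + (-1)·(-1) + (0)·(0)) / 5 = 32/5 = 6.4
  S[X,Y] = ((-1)·(-2) + (5)·(5) + (-1)·(-1) + (-2)·(-1) + (-1)·(-1) + (0)·(0)) / 5 = 31/5 = 6.2
  S[Y,Y] = ((-2)·(-2) + (5)·(5) + (-1)·(-1) + (-1)·(-1) + (-1)·(-1) + (0)·(0)) / 5 = 32/5 = 6.4
  S = [[6.4, 6.2],
 [6.2, 6.4]].

Step 3 — invert S. det(S) = 6.4·6.4 - (6.2)² = 2.52.
  S^{-1} = (1/det) · [[d, -b], [-b, a]] = [[2.5397, -2.4603],
 [-2.4603, 2.5397]].

Step 4 — quadratic form (x̄ - mu_0)^T · S^{-1} · (x̄ - mu_0):
  S^{-1} · (x̄ - mu_0) = (-17.5397, 17.4603),
  (x̄ - mu_0)^T · [...] = (-4)·(-17.5397) + (3)·(17.4603) = 122.5397.

Step 5 — scale by n: T² = 6 · 122.5397 = 735.2381.

T² ≈ 735.2381


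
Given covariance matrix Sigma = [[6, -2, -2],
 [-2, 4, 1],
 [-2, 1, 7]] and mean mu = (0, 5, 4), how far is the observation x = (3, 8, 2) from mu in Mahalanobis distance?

Step 1 — centre the observation: (x - mu) = (3, 3, -2).

Step 2 — invert Sigma (cofactor / det for 3×3, or solve directly):
  Sigma^{-1} = [[0.2143, 0.0952, 0.0476],
 [0.0952, 0.3016, -0.0159],
 [0.0476, -0.0159, 0.1587]].

Step 3 — form the quadratic (x - mu)^T · Sigma^{-1} · (x - mu):
  Sigma^{-1} · (x - mu) = (0.8333, 1.2222, -0.2222).
  (x - mu)^T · [Sigma^{-1} · (x - mu)] = (3)·(0.8333) + (3)·(1.2222) + (-2)·(-0.2222) = 6.6111.

Step 4 — take square root: d = √(6.6111) ≈ 2.5712.

d(x, mu) = √(6.6111) ≈ 2.5712


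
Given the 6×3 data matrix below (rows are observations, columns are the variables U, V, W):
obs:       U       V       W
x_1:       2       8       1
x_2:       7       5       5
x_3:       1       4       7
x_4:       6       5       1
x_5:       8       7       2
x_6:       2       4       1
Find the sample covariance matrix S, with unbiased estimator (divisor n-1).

Step 1 — column means:
  mean(U) = (2 + 7 + 1 + 6 + 8 + 2) / 6 = 26/6 = 4.3333
  mean(V) = (8 + 5 + 4 + 5 + 7 + 4) / 6 = 33/6 = 5.5
  mean(W) = (1 + 5 + 7 + 1 + 2 + 1) / 6 = 17/6 = 2.8333

Step 2 — sample covariance S[i,j] = (1/(n-1)) · Σ_k (x_{k,i} - mean_i) · (x_{k,j} - mean_j), with n-1 = 5.
  S[U,U] = ((-2.3333)·(-2.3333) + (2.6667)·(2.6667) + (-3.3333)·(-3.3333) + (1.6667)·(1.6667) + (3.6667)·(3.6667) + (-2.3333)·(-2.3333)) / 5 = 45.3333/5 = 9.0667
  S[U,V] = ((-2.3333)·(2.5) + (2.6667)·(-0.5) + (-3.3333)·(-1.5) + (1.6667)·(-0.5) + (3.6667)·(1.5) + (-2.3333)·(-1.5)) / 5 = 6/5 = 1.2
  S[U,W] = ((-2.3333)·(-1.8333) + (2.6667)·(2.1667) + (-3.3333)·(4.1667) + (1.6667)·(-1.8333) + (3.6667)·(-0.8333) + (-2.3333)·(-1.8333)) / 5 = -5.6667/5 = -1.1333
  S[V,V] = ((2.5)·(2.5) + (-0.5)·(-0.5) + (-1.5)·(-1.5) + (-0.5)·(-0.5) + (1.5)·(1.5) + (-1.5)·(-1.5)) / 5 = 13.5/5 = 2.7
  S[V,W] = ((2.5)·(-1.8333) + (-0.5)·(2.1667) + (-1.5)·(4.1667) + (-0.5)·(-1.8333) + (1.5)·(-0.8333) + (-1.5)·(-1.8333)) / 5 = -9.5/5 = -1.9
  S[W,W] = ((-1.8333)·(-1.8333) + (2.1667)·(2.1667) + (4.1667)·(4.1667) + (-1.8333)·(-1.8333) + (-0.8333)·(-0.8333) + (-1.8333)·(-1.8333)) / 5 = 32.8333/5 = 6.5667

S is symmetric (S[j,i] = S[i,j]). Assembling:

S = [[9.0667, 1.2, -1.1333],
 [1.2, 2.7, -1.9],
 [-1.1333, -1.9, 6.5667]]


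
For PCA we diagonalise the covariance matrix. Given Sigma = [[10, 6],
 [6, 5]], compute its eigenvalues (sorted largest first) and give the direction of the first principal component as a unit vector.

Step 1 — characteristic polynomial of 2×2 Sigma:
  det(Sigma - λI) = λ² - trace · λ + det = 0.
  trace = 10 + 5 = 15, det = 10·5 - (6)² = 14.
Step 2 — discriminant:
  Δ = trace² - 4·det = 225 - 56 = 169.
Step 3 — eigenvalues:
  λ = (trace ± √Δ)/2 = (15 ± 13)/2,
  λ_1 = 14,  λ_2 = 1.

Step 4 — unit eigenvector for λ_1: solve (Sigma - λ_1 I)v = 0. First row:
  (10 - 14)·v_x + (6)·v_y = 0, i.e. (-4)·v_x + (6)·v_y = 0,
  so v ∝ (b, λ_1 - a) = (6, 4) = u.
  ||u|| = √((6)² + (4)²) = √(52) ≈ 7.2111,
  v_1 = u/||u|| ≈ (0.8321, 0.5547) (||v_1|| = 1).

λ_1 = 14,  λ_2 = 1;  v_1 ≈ (0.8321, 0.5547)


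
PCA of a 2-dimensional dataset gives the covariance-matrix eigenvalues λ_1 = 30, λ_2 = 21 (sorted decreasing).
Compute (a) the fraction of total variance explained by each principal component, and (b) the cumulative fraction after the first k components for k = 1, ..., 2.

Step 1 — total variance = trace(Sigma) = Σ λ_i = 30 + 21 = 51.

Step 2 — fraction explained by component i = λ_i / Σ λ:
  PC1: 30/51 = 0.5882
  PC2: 21/51 = 0.4118

Step 3 — cumulative fraction after k components = (λ_1 + ... + λ_k) / Σ λ:
  k = 1: 30/51 = 0.5882
  k = 2: (30 + 21)/51 = 51/51 = 1

Summary (fraction, with percent):

explained: PC1 0.5882 (58.82%), PC2 0.4118 (41.18%);  cumulative: 0.5882, 1


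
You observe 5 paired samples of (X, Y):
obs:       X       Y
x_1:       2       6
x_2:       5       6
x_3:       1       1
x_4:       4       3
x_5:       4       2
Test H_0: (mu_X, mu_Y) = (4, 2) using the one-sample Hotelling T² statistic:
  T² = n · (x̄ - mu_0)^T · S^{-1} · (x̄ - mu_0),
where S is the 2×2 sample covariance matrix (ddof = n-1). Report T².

Step 1 — sample mean vector:
  mean(X) = (2 + 5 + 1 + 4 + 4) / 5 = 16/5 = 3.2
  mean(Y) = (6 + 6 + 1 + 3 + 2) / 5 = 18/5 = 3.6
  x̄ = (3.2, 3.6),  deviation x̄ - mu_0 = (3.2, 3.6) - (4, 2) = (-0.8, 1.6).

Step 2 — sample covariance matrix, S[i,j] = (1/(n-1)) · Σ_k (x_{k,i} - mean_i) · (x_{k,j} - mean_j), divisor n-1 = 4:
  S[X,X] = ((-1.2)·(-1.2) + (1.8)·(1.8) + (-2.2)·(-2.2) + (0.8)·(0.8) + (0.8)·(0.8)) / 4 = 10.8/4 = 2.7
  S[X,Y] = ((-1.2)·(2.4) + (1.8)·(2.4) + (-2.2)·(-2.6) + (0.8)·(-0.6) + (0.8)·(-1.6)) / 4 = 5.4/4 = 1.35
  S[Y,Y] = ((2.4)·(2.4) + (2.4)·(2.4) + (-2.6)·(-2.6) + (-0.6)·(-0.6) + (-1.6)·(-1.6)) / 4 = 21.2/4 = 5.3
  S = [[2.7, 1.35],
 [1.35, 5.3]].

Step 3 — invert S. det(S) = 2.7·5.3 - (1.35)² = 12.4875.
  S^{-1} = (1/det) · [[d, -b], [-b, a]] = [[0.4244, -0.1081],
 [-0.1081, 0.2162]].

Step 4 — quadratic form (x̄ - mu_0)^T · S^{-1} · (x̄ - mu_0):
  S^{-1} · (x̄ - mu_0) = (-0.5125, 0.4324),
  (x̄ - mu_0)^T · [...] = (-0.8)·(-0.5125) + (1.6)·(0.4324) = 1.1019.

Step 5 — scale by n: T² = 5 · 1.1019 = 5.5095.

T² ≈ 5.5095


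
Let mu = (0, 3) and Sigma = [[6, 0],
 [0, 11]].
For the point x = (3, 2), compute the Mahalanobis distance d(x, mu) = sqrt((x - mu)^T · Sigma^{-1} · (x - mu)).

Step 1 — centre the observation: (x - mu) = (3, -1).

Step 2 — invert Sigma. det(Sigma) = 6·11 - (0)² = 66.
  Sigma^{-1} = (1/det) · [[d, -b], [-b, a]] = [[0.1667, 0],
 [0, 0.0909]].

Step 3 — form the quadratic (x - mu)^T · Sigma^{-1} · (x - mu):
  Sigma^{-1} · (x - mu) = (0.5, -0.0909).
  (x - mu)^T · [Sigma^{-1} · (x - mu)] = (3)·(0.5) + (-1)·(-0.0909) = 1.5909.

Step 4 — take square root: d = √(1.5909) ≈ 1.2613.

d(x, mu) = √(1.5909) ≈ 1.2613


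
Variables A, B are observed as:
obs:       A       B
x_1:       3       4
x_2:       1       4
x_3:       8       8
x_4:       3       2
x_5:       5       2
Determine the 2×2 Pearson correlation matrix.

Step 1 — column means:
  mean(A) = (3 + 1 + 8 + 3 + 5) / 5 = 20/5 = 4
  mean(B) = (4 + 4 + 8 + 2 + 2) / 5 = 20/5 = 4

Step 2 — sample variances and covariances s[i,j] = (1/(n-1)) · Σ_k (x_{k,i} - mean_i) · (x_{k,j} - mean_j), with n-1 = 4:
  s[A,A] = ((-1)·(-1) + (-3)·(-3) + (4)·(4) + (-1)·(-1) + (1)·(1)) / 4 = 28/4 = 7
  s[A,B] = ((-1)·(0) + (-3)·(0) + (4)·(4) + (-1)·(-2) + (1)·(-2)) / 4 = 16/4 = 4
  s[B,B] = ((0)·(0) + (0)·(0) + (4)·(4) + (-2)·(-2) + (-2)·(-2)) / 4 = 24/4 = 6
  Sample standard deviations s_i = √(s[i,i]):
  s(A) = √(7) = 2.6458
  s(B) = √(6) = 2.4495

Step 3 — r_{ij} = s_{ij} / (s_i · s_j):
  r[A,A] = 1 (diagonal).
  r[A,B] = 4 / (2.6458 · 2.4495) = 4 / 6.4807 = 0.6172
  r[B,B] = 1 (diagonal).

R is symmetric with unit diagonal. Assembling:

R = [[1, 0.6172],
 [0.6172, 1]]


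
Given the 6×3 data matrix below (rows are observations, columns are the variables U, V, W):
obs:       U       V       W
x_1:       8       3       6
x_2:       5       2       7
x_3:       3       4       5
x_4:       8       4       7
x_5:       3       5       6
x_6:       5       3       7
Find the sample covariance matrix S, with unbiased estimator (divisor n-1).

Step 1 — column means:
  mean(U) = (8 + 5 + 3 + 8 + 3 + 5) / 6 = 32/6 = 5.3333
  mean(V) = (3 + 2 + 4 + 4 + 5 + 3) / 6 = 21/6 = 3.5
  mean(W) = (6 + 7 + 5 + 7 + 6 + 7) / 6 = 38/6 = 6.3333

Step 2 — sample covariance S[i,j] = (1/(n-1)) · Σ_k (x_{k,i} - mean_i) · (x_{k,j} - mean_j), with n-1 = 5.
  S[U,U] = ((2.6667)·(2.6667) + (-0.3333)·(-0.3333) + (-2.3333)·(-2.3333) + (2.6667)·(2.6667) + (-2.3333)·(-2.3333) + (-0.3333)·(-0.3333)) / 5 = 25.3333/5 = 5.0667
  S[U,V] = ((2.6667)·(-0.5) + (-0.3333)·(-1.5) + (-2.3333)·(0.5) + (2.6667)·(0.5) + (-2.3333)·(1.5) + (-0.3333)·(-0.5)) / 5 = -4/5 = -0.8
  S[U,W] = ((2.6667)·(-0.3333) + (-0.3333)·(0.6667) + (-2.3333)·(-1.3333) + (2.6667)·(0.6667) + (-2.3333)·(-0.3333) + (-0.3333)·(0.6667)) / 5 = 4.3333/5 = 0.8667
  S[V,V] = ((-0.5)·(-0.5) + (-1.5)·(-1.5) + (0.5)·(0.5) + (0.5)·(0.5) + (1.5)·(1.5) + (-0.5)·(-0.5)) / 5 = 5.5/5 = 1.1
  S[V,W] = ((-0.5)·(-0.3333) + (-1.5)·(0.6667) + (0.5)·(-1.3333) + (0.5)·(0.6667) + (1.5)·(-0.3333) + (-0.5)·(0.6667)) / 5 = -2/5 = -0.4
  S[W,W] = ((-0.3333)·(-0.3333) + (0.6667)·(0.6667) + (-1.3333)·(-1.3333) + (0.6667)·(0.6667) + (-0.3333)·(-0.3333) + (0.6667)·(0.6667)) / 5 = 3.3333/5 = 0.6667

S is symmetric (S[j,i] = S[i,j]). Assembling:

S = [[5.0667, -0.8, 0.8667],
 [-0.8, 1.1, -0.4],
 [0.8667, -0.4, 0.6667]]


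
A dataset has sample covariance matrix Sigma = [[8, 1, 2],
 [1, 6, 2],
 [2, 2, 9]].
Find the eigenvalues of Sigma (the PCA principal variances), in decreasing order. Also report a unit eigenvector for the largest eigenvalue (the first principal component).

Step 1 — characteristic polynomial p(λ) = det(λI - Sigma) = λ³ - tr·λ² + c_1·λ - det, where tr = trace, c_1 = sum of the principal 2×2 minors, det = det(Sigma):
  tr = 8 + 6 + 9 = 23,
  c_1 = (8·6 - (1)²) + (8·9 - (2)²) + (6·9 - (2)²) = 47 + 68 + 50 = 165,
  det = 8·(6·9 - (2)²) - (1)·((1)·9 - (2)·(2)) + (2)·((1)·(2) - 6·(2)) = 8·(50) - (1)·(5) + (2)·(-10) = 375.
  So p(λ) = λ³ - 23λ² + 165λ - 375.
Step 2 — look for an integer root (rational root theorem: any rational root is an integer divisor of 375). Testing λ = 5:
  p(5) = 125 - 575 + 825 - 375 = 0  ✓
  Dividing out (λ - 5): p(λ) = (λ - 5)(λ² - 18λ + 75).
Step 3 — remaining eigenvalues from the quadratic λ² - 18λ + 75 = 0:
  Δ = 18² - 4·75 = 324 - 300 = 24,  λ = (18 ± √24)/2 = (18 ± 4.899)/2 ≈ 11.4495 or 6.5505.
  Sorted: λ_1 = 11.4495,  λ_2 = 6.5505,  λ_3 = 5  (check: sum = 23 = tr ✓).

Step 4 — unit eigenvector for λ_1 ≈ 11.4495: v spans the null space of (Sigma - λ_1 I), whose rows are
  r_1 = (-3.4495, 1, 2),  r_2 = (1, -5.4495, 2),  r_3 = (2, 2, -2.4495).
  v is orthogonal to every row, so take v ∝ r_1 × r_2 = ((1)·(2) - (2)·(-5.4495), (2)·(1) - (-3.4495)·(2), (-3.4495)·(-5.4495) - (1)·(1)) ≈ (12.899, 8.899, 17.798).
  Let u = (12.899, 8.899, 17.798).
  ||u|| = √((12.899)² + (8.899)² + (17.798)²) = √(562.3429) ≈ 23.7138,  v_1 = u/||u|| ≈ (0.5439, 0.3753, 0.7505) (||v_1|| = 1).

λ_1 = 11.4495,  λ_2 = 6.5505,  λ_3 = 5;  v_1 ≈ (0.5439, 0.3753, 0.7505)


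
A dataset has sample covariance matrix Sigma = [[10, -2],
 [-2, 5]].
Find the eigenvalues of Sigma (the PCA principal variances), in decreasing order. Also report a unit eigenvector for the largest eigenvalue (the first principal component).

Step 1 — characteristic polynomial of 2×2 Sigma:
  det(Sigma - λI) = λ² - trace · λ + det = 0.
  trace = 10 + 5 = 15, det = 10·5 - (-2)² = 46.
Step 2 — discriminant:
  Δ = trace² - 4·det = 225 - 184 = 41.
Step 3 — eigenvalues:
  λ = (trace ± √Δ)/2 = (15 ± 6.4031)/2,
  λ_1 = 10.7016,  λ_2 = 4.2984.

Step 4 — unit eigenvector for λ_1: solve (Sigma - λ_1 I)v = 0. First row:
  (10 - 10.7016)·v_x + (-2)·v_y = 0, i.e. (-0.7016)·v_x + (-2)·v_y = 0,
  so v ∝ (b, λ_1 - a) = (-2, 0.7016); multiply by -1 so the first entry is positive: u = (2, -0.7016).
  ||u|| = √((2)² + (-0.7016)²) = √(4.4922) ≈ 2.1195,
  v_1 = u/||u|| ≈ (0.9436, -0.331) (||v_1|| = 1).

λ_1 = 10.7016,  λ_2 = 4.2984;  v_1 ≈ (0.9436, -0.331)


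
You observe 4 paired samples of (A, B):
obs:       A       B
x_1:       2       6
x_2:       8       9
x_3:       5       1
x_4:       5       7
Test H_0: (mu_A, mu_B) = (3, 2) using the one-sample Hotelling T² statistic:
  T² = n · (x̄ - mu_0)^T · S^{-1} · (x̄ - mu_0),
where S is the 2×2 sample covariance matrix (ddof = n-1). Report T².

Step 1 — sample mean vector:
  mean(A) = (2 + 8 + 5 + 5) / 4 = 20/4 = 5
  mean(B) = (6 + 9 + 1 + 7) / 4 = 23/4 = 5.75
  x̄ = (5, 5.75),  deviation x̄ - mu_0 = (5, 5.75) - (3, 2) = (2, 3.75).

Step 2 — sample covariance matrix, S[i,j] = (1/(n-1)) · Σ_k (x_{k,i} - mean_i) · (x_{k,j} - mean_j), divisor n-1 = 3:
  S[A,A] = ((-3)·(-3) + (3)·(3) + (0)·(0) + (0)·(0)) / 3 = 18/3 = 6
  S[A,B] = ((-3)·(0.25) + (3)·(3.25) + (0)·(-4.75) + (0)·(1.25)) / 3 = 9/3 = 3
  S[B,B] = ((0.25)·(0.25) + (3.25)·(3.25) + (-4.75)·(-4.75) + (1.25)·(1.25)) / 3 = 34.75/3 = 11.5833
  S = [[6, 3],
 [3, 11.5833]].

Step 3 — invert S. det(S) = 6·11.5833 - (3)² = 60.5.
  S^{-1} = (1/det) · [[d, -b], [-b, a]] = [[0.1915, -0.0496],
 [-0.0496, 0.0992]].

Step 4 — quadratic form (x̄ - mu_0)^T · S^{-1} · (x̄ - mu_0):
  S^{-1} · (x̄ - mu_0) = (0.197, 0.2727),
  (x̄ - mu_0)^T · [...] = (2)·(0.197) + (3.75)·(0.2727) = 1.4167.

Step 5 — scale by n: T² = 4 · 1.4167 = 5.6667.

T² ≈ 5.6667


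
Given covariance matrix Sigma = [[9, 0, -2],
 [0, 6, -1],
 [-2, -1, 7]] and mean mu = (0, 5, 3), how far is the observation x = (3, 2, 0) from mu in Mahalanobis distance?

Step 1 — centre the observation: (x - mu) = (3, -3, -3).

Step 2 — invert Sigma (cofactor / det for 3×3, or solve directly):
  Sigma^{-1} = [[0.1188, 0.0058, 0.0348],
 [0.0058, 0.171, 0.0261],
 [0.0348, 0.0261, 0.1565]].

Step 3 — form the quadratic (x - mu)^T · Sigma^{-1} · (x - mu):
  Sigma^{-1} · (x - mu) = (0.2348, -0.5739, -0.4435).
  (x - mu)^T · [Sigma^{-1} · (x - mu)] = (3)·(0.2348) + (-3)·(-0.5739) + (-3)·(-0.4435) = 3.7565.

Step 4 — take square root: d = √(3.7565) ≈ 1.9382.

d(x, mu) = √(3.7565) ≈ 1.9382


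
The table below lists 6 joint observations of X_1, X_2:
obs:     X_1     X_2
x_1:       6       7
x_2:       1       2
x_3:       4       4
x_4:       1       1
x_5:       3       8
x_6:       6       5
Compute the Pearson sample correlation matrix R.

Step 1 — column means:
  mean(X_1) = (6 + 1 + 4 + 1 + 3 + 6) / 6 = 21/6 = 3.5
  mean(X_2) = (7 + 2 + 4 + 1 + 8 + 5) / 6 = 27/6 = 4.5

Step 2 — sample variances and covariances s[i,j] = (1/(n-1)) · Σ_k (x_{k,i} - mean_i) · (x_{k,j} - mean_j), with n-1 = 5:
  s[X_1,X_1] = ((2.5)·(2.5) + (-2.5)·(-2.5) + (0.5)·(0.5) + (-2.5)·(-2.5) + (-0.5)·(-0.5) + (2.5)·(2.5)) / 5 = 25.5/5 = 5.1
  s[X_1,X_2] = ((2.5)·(2.5) + (-2.5)·(-2.5) + (0.5)·(-0.5) + (-2.5)·(-3.5) + (-0.5)·(3.5) + (2.5)·(0.5)) / 5 = 20.5/5 = 4.1
  s[X_2,X_2] = ((2.5)·(2.5) + (-2.5)·(-2.5) + (-0.5)·(-0.5) + (-3.5)·(-3.5) + (3.5)·(3.5) + (0.5)·(0.5)) / 5 = 37.5/5 = 7.5
  Sample standard deviations s_i = √(s[i,i]):
  s(X_1) = √(5.1) = 2.2583
  s(X_2) = √(7.5) = 2.7386

Step 3 — r_{ij} = s_{ij} / (s_i · s_j):
  r[X_1,X_1] = 1 (diagonal).
  r[X_1,X_2] = 4.1 / (2.2583 · 2.7386) = 4.1 / 6.1847 = 0.6629
  r[X_2,X_2] = 1 (diagonal).

R is symmetric with unit diagonal. Assembling:

R = [[1, 0.6629],
 [0.6629, 1]]


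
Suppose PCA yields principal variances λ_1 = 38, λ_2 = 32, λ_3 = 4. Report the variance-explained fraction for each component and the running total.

Step 1 — total variance = trace(Sigma) = Σ λ_i = 38 + 32 + 4 = 74.

Step 2 — fraction explained by component i = λ_i / Σ λ:
  PC1: 38/74 = 0.5135
  PC2: 32/74 = 0.4324
  PC3: 4/74 = 0.0541

Step 3 — cumulative fraction after k components = (λ_1 + ... + λ_k) / Σ λ:
  k = 1: 38/74 = 0.5135
  k = 2: (38 + 32)/74 = 70/74 = 0.9459
  k = 3: (38 + 32 + 4)/74 = 74/74 = 1

Summary (fraction, with percent):

explained: PC1 0.5135 (51.35%), PC2 0.4324 (43.24%), PC3 0.0541 (5.41%);  cumulative: 0.5135, 0.9459, 1


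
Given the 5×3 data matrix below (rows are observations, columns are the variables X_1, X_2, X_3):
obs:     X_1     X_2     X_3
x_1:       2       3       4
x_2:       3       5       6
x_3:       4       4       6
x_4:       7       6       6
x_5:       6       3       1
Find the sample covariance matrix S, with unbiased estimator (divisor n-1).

Step 1 — column means:
  mean(X_1) = (2 + 3 + 4 + 7 + 6) / 5 = 22/5 = 4.4
  mean(X_2) = (3 + 5 + 4 + 6 + 3) / 5 = 21/5 = 4.2
  mean(X_3) = (4 + 6 + 6 + 6 + 1) / 5 = 23/5 = 4.6

Step 2 — sample covariance S[i,j] = (1/(n-1)) · Σ_k (x_{k,i} - mean_i) · (x_{k,j} - mean_j), with n-1 = 4.
  S[X_1,X_1] = ((-2.4)·(-2.4) + (-1.4)·(-1.4) + (-0.4)·(-0.4) + (2.6)·(2.6) + (1.6)·(1.6)) / 4 = 17.2/4 = 4.3
  S[X_1,X_2] = ((-2.4)·(-1.2) + (-1.4)·(0.8) + (-0.4)·(-0.2) + (2.6)·(1.8) + (1.6)·(-1.2)) / 4 = 4.6/4 = 1.15
  S[X_1,X_3] = ((-2.4)·(-0.6) + (-1.4)·(1.4) + (-0.4)·(1.4) + (2.6)·(1.4) + (1.6)·(-3.6)) / 4 = -3.2/4 = -0.8
  S[X_2,X_2] = ((-1.2)·(-1.2) + (0.8)·(0.8) + (-0.2)·(-0.2) + (1.8)·(1.8) + (-1.2)·(-1.2)) / 4 = 6.8/4 = 1.7
  S[X_2,X_3] = ((-1.2)·(-0.6) + (0.8)·(1.4) + (-0.2)·(1.4) + (1.8)·(1.4) + (-1.2)·(-3.6)) / 4 = 8.4/4 = 2.1
  S[X_3,X_3] = ((-0.6)·(-0.6) + (1.4)·(1.4) + (1.4)·(1.4) + (1.4)·(1.4) + (-3.6)·(-3.6)) / 4 = 19.2/4 = 4.8

S is symmetric (S[j,i] = S[i,j]). Assembling:

S = [[4.3, 1.15, -0.8],
 [1.15, 1.7, 2.1],
 [-0.8, 2.1, 4.8]]


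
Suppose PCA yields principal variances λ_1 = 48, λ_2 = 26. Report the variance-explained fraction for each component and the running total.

Step 1 — total variance = trace(Sigma) = Σ λ_i = 48 + 26 = 74.

Step 2 — fraction explained by component i = λ_i / Σ λ:
  PC1: 48/74 = 0.6486
  PC2: 26/74 = 0.3514

Step 3 — cumulative fraction after k components = (λ_1 + ... + λ_k) / Σ λ:
  k = 1: 48/74 = 0.6486
  k = 2: (48 + 26)/74 = 74/74 = 1

Summary (fraction, with percent):

explained: PC1 0.6486 (64.86%), PC2 0.3514 (35.14%);  cumulative: 0.6486, 1


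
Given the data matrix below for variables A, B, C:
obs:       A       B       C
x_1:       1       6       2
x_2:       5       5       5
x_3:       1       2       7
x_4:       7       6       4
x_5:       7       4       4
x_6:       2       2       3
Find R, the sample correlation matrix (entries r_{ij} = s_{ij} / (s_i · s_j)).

Step 1 — column means:
  mean(A) = (1 + 5 + 1 + 7 + 7 + 2) / 6 = 23/6 = 3.8333
  mean(B) = (6 + 5 + 2 + 6 + 4 + 2) / 6 = 25/6 = 4.1667
  mean(C) = (2 + 5 + 7 + 4 + 4 + 3) / 6 = 25/6 = 4.1667

Step 2 — sample variances and covariances s[i,j] = (1/(n-1)) · Σ_k (x_{k,i} - mean_i) · (x_{k,j} - mean_j), with n-1 = 5:
  s[A,A] = ((-2.8333)·(-2.8333) + (1.1667)·(1.1667) + (-2.8333)·(-2.8333) + (3.1667)·(3.1667) + (3.1667)·(3.1667) + (-1.8333)·(-1.8333)) / 5 = 40.8333/5 = 8.1667
  s[A,B] = ((-2.8333)·(1.8333) + (1.1667)·(0.8333) + (-2.8333)·(-2.1667) + (3.1667)·(1.8333) + (3.1667)·(-0.1667) + (-1.8333)·(-2.1667)) / 5 = 11.1667/5 = 2.2333
  s[A,C] = ((-2.8333)·(-2.1667) + (1.1667)·(0.8333) + (-2.8333)·(2.8333) + (3.1667)·(-0.1667) + (3.1667)·(-0.1667) + (-1.8333)·(-1.1667)) / 5 = 0.1667/5 = 0.0333
  s[B,B] = ((1.8333)·(1.8333) + (0.8333)·(0.8333) + (-2.1667)·(-2.1667) + (1.8333)·(1.8333) + (-0.1667)·(-0.1667) + (-2.1667)·(-2.1667)) / 5 = 16.8333/5 = 3.3667
  s[B,C] = ((1.8333)·(-2.1667) + (0.8333)·(0.8333) + (-2.1667)·(2.8333) + (1.8333)·(-0.1667) + (-0.1667)·(-0.1667) + (-2.1667)·(-1.1667)) / 5 = -7.1667/5 = -1.4333
  s[C,C] = ((-2.1667)·(-2.1667) + (0.8333)·(0.8333) + (2.8333)·(2.8333) + (-0.1667)·(-0.1667) + (-0.1667)·(-0.1667) + (-1.1667)·(-1.1667)) / 5 = 14.8333/5 = 2.9667
  Sample standard deviations s_i = √(s[i,i]):
  s(A) = √(8.1667) = 2.8577
  s(B) = √(3.3667) = 1.8348
  s(C) = √(2.9667) = 1.7224

Step 3 — r_{ij} = s_{ij} / (s_i · s_j):
  r[A,A] = 1 (diagonal).
  r[A,B] = 2.2333 / (2.8577 · 1.8348) = 2.2333 / 5.2435 = 0.4259
  r[A,C] = 0.0333 / (2.8577 · 1.7224) = 0.0333 / 4.9222 = 0.0068
  r[B,B] = 1 (diagonal).
  r[B,C] = -1.4333 / (1.8348 · 1.7224) = -1.4333 / 3.1603 = -0.4535
  r[C,C] = 1 (diagonal).

R is symmetric with unit diagonal. Assembling:

R = [[1, 0.4259, 0.0068],
 [0.4259, 1, -0.4535],
 [0.0068, -0.4535, 1]]


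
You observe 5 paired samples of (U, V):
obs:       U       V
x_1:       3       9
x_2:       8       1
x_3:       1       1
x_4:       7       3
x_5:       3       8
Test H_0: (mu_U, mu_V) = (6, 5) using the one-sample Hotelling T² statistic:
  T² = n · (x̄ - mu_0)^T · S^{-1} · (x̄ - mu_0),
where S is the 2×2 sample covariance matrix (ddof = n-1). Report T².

Step 1 — sample mean vector:
  mean(U) = (3 + 8 + 1 + 7 + 3) / 5 = 22/5 = 4.4
  mean(V) = (9 + 1 + 1 + 3 + 8) / 5 = 22/5 = 4.4
  x̄ = (4.4, 4.4),  deviation x̄ - mu_0 = (4.4, 4.4) - (6, 5) = (-1.6, -0.6).

Step 2 — sample covariance matrix, S[i,j] = (1/(n-1)) · Σ_k (x_{k,i} - mean_i) · (x_{k,j} - mean_j), divisor n-1 = 4:
  S[U,U] = ((-1.4)·(-1.4) + (3.6)·(3.6) + (-3.4)·(-3.4) + (2.6)·(2.6) + (-1.4)·(-1.4)) / 4 = 35.2/4 = 8.8
  S[U,V] = ((-1.4)·(4.6) + (3.6)·(-3.4) + (-3.4)·(-3.4) + (2.6)·(-1.4) + (-1.4)·(3.6)) / 4 = -15.8/4 = -3.95
  S[V,V] = ((4.6)·(4.6) + (-3.4)·(-3.4) + (-3.4)·(-3.4) + (-1.4)·(-1.4) + (3.6)·(3.6)) / 4 = 59.2/4 = 14.8
  S = [[8.8, -3.95],
 [-3.95, 14.8]].

Step 3 — invert S. det(S) = 8.8·14.8 - (-3.95)² = 114.6375.
  S^{-1} = (1/det) · [[d, -b], [-b, a]] = [[0.1291, 0.0345],
 [0.0345, 0.0768]].

Step 4 — quadratic form (x̄ - mu_0)^T · S^{-1} · (x̄ - mu_0):
  S^{-1} · (x̄ - mu_0) = (-0.2272, -0.1012),
  (x̄ - mu_0)^T · [...] = (-1.6)·(-0.2272) + (-0.6)·(-0.1012) = 0.4243.

Step 5 — scale by n: T² = 5 · 0.4243 = 2.1215.

T² ≈ 2.1215


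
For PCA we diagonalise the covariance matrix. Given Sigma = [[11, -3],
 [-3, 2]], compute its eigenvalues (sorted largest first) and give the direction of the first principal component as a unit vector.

Step 1 — characteristic polynomial of 2×2 Sigma:
  det(Sigma - λI) = λ² - trace · λ + det = 0.
  trace = 11 + 2 = 13, det = 11·2 - (-3)² = 13.
Step 2 — discriminant:
  Δ = trace² - 4·det = 169 - 52 = 117.
Step 3 — eigenvalues:
  λ = (trace ± √Δ)/2 = (13 ± 10.8167)/2,
  λ_1 = 11.9083,  λ_2 = 1.0917.

Step 4 — unit eigenvector for λ_1: solve (Sigma - λ_1 I)v = 0. First row:
  (11 - 11.9083)·v_x + (-3)·v_y = 0, i.e. (-0.9083)·v_x + (-3)·v_y = 0,
  so v ∝ (b, λ_1 - a) = (-3, 0.9083); multiply by -1 so the first entry is positive: u = (3, -0.9083).
  ||u|| = √((3)² + (-0.9083)²) = √(9.8251) ≈ 3.1345,
  v_1 = u/||u|| ≈ (0.9571, -0.2898) (||v_1|| = 1).

λ_1 = 11.9083,  λ_2 = 1.0917;  v_1 ≈ (0.9571, -0.2898)


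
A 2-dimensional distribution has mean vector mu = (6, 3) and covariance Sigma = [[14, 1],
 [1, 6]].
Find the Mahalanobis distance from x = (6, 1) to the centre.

Step 1 — centre the observation: (x - mu) = (0, -2).

Step 2 — invert Sigma. det(Sigma) = 14·6 - (1)² = 83.
  Sigma^{-1} = (1/det) · [[d, -b], [-b, a]] = [[0.0723, -0.012],
 [-0.012, 0.1687]].

Step 3 — form the quadratic (x - mu)^T · Sigma^{-1} · (x - mu):
  Sigma^{-1} · (x - mu) = (0.0241, -0.3373).
  (x - mu)^T · [Sigma^{-1} · (x - mu)] = (0)·(0.0241) + (-2)·(-0.3373) = 0.6747.

Step 4 — take square root: d = √(0.6747) ≈ 0.8214.

d(x, mu) = √(0.6747) ≈ 0.8214


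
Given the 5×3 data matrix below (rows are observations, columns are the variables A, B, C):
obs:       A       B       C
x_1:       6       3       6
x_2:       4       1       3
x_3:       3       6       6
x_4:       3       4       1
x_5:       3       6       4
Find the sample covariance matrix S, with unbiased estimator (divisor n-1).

Step 1 — column means:
  mean(A) = (6 + 4 + 3 + 3 + 3) / 5 = 19/5 = 3.8
  mean(B) = (3 + 1 + 6 + 4 + 6) / 5 = 20/5 = 4
  mean(C) = (6 + 3 + 6 + 1 + 4) / 5 = 20/5 = 4

Step 2 — sample covariance S[i,j] = (1/(n-1)) · Σ_k (x_{k,i} - mean_i) · (x_{k,j} - mean_j), with n-1 = 4.
  S[A,A] = ((2.2)·(2.2) + (0.2)·(0.2) + (-0.8)·(-0.8) + (-0.8)·(-0.8) + (-0.8)·(-0.8)) / 4 = 6.8/4 = 1.7
  S[A,B] = ((2.2)·(-1) + (0.2)·(-3) + (-0.8)·(2) + (-0.8)·(0) + (-0.8)·(2)) / 4 = -6/4 = -1.5
  S[A,C] = ((2.2)·(2) + (0.2)·(-1) + (-0.8)·(2) + (-0.8)·(-3) + (-0.8)·(0)) / 4 = 5/4 = 1.25
  S[B,B] = ((-1)·(-1) + (-3)·(-3) + (2)·(2) + (0)·(0) + (2)·(2)) / 4 = 18/4 = 4.5
  S[B,C] = ((-1)·(2) + (-3)·(-1) + (2)·(2) + (0)·(-3) + (2)·(0)) / 4 = 5/4 = 1.25
  S[C,C] = ((2)·(2) + (-1)·(-1) + (2)·(2) + (-3)·(-3) + (0)·(0)) / 4 = 18/4 = 4.5

S is symmetric (S[j,i] = S[i,j]). Assembling:

S = [[1.7, -1.5, 1.25],
 [-1.5, 4.5, 1.25],
 [1.25, 1.25, 4.5]]
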